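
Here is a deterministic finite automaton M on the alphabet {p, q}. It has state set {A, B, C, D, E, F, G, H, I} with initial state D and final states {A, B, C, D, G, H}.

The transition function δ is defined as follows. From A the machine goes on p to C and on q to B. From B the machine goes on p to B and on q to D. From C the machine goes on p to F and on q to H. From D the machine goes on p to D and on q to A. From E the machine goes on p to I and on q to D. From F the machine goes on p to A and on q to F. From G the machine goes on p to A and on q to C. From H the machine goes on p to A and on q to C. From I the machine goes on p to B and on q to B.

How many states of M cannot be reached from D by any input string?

3

Starting at D and following transitions, the reachable set is {A, B, C, D, F, H}. That leaves E, G, I unreachable — 3 in total.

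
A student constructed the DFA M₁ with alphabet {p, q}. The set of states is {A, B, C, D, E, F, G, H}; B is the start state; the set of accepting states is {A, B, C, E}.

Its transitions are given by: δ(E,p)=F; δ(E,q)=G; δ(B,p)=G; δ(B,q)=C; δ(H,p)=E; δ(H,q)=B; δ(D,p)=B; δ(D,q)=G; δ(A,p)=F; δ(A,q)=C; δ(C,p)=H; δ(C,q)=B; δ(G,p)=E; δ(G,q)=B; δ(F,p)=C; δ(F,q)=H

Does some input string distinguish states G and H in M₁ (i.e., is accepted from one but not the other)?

First remove the unreachable states {A,D}; 6 states remain.
Initial partition by acceptance: {B,C,E} | {F,G,H}.
On input q, block {B,C,E} splits into {B,C} and {E}.
On input p, block {F,G,H} splits into {G,H} and {F}.
Stable partition: {B,C} | {G,H} | {E} | {F} — 4 equivalence classes.
G and H lie in the same block of the stable partition, so they are equivalent — no string distinguishes them.

No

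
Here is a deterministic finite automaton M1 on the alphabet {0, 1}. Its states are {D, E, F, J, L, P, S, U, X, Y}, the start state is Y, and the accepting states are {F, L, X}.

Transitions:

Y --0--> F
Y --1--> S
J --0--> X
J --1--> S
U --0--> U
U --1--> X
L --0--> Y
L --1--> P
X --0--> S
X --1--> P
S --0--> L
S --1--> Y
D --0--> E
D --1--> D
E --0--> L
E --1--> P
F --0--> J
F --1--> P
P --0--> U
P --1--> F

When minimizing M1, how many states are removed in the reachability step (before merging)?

No path from Y leads to D, E; the other 8 states are all reachable.

2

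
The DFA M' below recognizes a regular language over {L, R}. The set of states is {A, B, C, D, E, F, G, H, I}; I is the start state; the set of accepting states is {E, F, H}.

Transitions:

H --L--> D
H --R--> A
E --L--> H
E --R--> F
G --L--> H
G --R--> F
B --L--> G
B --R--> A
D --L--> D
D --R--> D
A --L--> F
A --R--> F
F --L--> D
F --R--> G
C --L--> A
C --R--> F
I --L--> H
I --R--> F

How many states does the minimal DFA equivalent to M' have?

3

States {B,C,E} cannot be reached from the start state, so discard them.
P0 = {F,H} | {A,D,G,I}.
Refine {A,D,G,I} on symbol L: members go to different blocks, giving {A,G,I} and {D}.
No further refinement is possible. Final partition (3 blocks): {F,H} | {A,G,I} | {D}.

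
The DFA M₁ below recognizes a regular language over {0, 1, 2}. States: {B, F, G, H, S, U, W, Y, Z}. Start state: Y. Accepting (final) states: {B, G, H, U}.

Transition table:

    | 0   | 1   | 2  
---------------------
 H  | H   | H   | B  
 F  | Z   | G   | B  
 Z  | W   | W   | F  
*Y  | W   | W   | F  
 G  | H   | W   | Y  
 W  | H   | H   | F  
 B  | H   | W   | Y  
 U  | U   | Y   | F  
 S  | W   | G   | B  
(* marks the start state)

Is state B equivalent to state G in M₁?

Yes

First remove the unreachable states {S,U}; 7 states remain.
Initial partition by acceptance: {B,G,H} | {F,W,Y,Z}.
On input 1, block {B,G,H} splits into {B,G} and {H}.
Refine {F,W,Y,Z} on symbol 0: members go to different blocks, giving {F,Y,Z} and {W}.
Split {F,Y,Z} by δ(·,0) → {Y,Z} and {F}.
No further refinement is possible. Final partition (5 blocks): {B,G} | {Y,Z} | {H} | {W} | {F}.
B and G lie in the same block of the stable partition, so they are equivalent — no string distinguishes them.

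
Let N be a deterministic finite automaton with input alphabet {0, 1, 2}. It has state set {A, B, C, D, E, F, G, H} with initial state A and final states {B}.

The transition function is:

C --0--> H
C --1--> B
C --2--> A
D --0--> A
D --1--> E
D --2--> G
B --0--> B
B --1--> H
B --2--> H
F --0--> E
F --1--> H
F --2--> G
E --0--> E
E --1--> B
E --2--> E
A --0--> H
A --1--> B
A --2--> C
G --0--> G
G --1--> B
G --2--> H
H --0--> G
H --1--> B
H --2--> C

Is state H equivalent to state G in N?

Yes

First remove the unreachable states {D,E,F}; 5 states remain.
Start with accepting vs non-accepting: {B} | {A,C,G,H}.
No further refinement is possible. Final partition (2 blocks): {B} | {A,C,G,H}.
H and G lie in the same block of the stable partition, so they are equivalent — no string distinguishes them.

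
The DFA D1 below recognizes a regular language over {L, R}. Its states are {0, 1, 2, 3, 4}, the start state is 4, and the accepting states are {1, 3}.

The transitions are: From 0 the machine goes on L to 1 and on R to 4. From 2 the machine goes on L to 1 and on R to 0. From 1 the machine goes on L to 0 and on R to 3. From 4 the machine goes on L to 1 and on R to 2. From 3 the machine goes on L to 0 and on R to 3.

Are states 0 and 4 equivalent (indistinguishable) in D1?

Every state is reachable, so we keep all 5.
Start with accepting vs non-accepting: {1,3} | {0,2,4}.
The partition is now stable with 2 blocks: {1,3} | {0,2,4}.
0 and 4 lie in the same block of the stable partition, so they are equivalent — no string distinguishes them.

Yes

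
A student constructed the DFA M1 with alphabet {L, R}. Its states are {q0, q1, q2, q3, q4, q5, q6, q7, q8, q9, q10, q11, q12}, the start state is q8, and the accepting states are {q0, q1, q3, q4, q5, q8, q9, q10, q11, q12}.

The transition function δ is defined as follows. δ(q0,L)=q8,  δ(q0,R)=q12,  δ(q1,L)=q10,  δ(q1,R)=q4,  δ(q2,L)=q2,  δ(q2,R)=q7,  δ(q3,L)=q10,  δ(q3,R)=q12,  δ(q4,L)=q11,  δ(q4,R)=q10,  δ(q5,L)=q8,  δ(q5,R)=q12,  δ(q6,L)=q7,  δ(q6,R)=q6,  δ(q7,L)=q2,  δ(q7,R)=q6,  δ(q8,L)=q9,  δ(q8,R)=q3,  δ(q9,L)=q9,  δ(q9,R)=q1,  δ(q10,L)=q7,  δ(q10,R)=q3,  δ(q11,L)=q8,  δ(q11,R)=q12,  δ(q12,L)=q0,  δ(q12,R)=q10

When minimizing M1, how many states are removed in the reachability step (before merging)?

1

BFS from q8 reaches {q0, q1, q2, q3, q4, q6, q7, q8, q9, q10, q11, q12}; the 1 state(s) q5 are never visited.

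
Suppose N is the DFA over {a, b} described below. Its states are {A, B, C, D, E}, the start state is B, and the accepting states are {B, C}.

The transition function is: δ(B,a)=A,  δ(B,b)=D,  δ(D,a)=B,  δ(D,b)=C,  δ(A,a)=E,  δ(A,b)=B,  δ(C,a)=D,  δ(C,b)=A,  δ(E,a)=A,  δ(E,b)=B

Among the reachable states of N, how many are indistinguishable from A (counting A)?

Start with accepting vs non-accepting: {B,C} | {A,D,E}.
On input a, block {A,D,E} splits into {A,E} and {D}.
On input a, block {B,C} splits into {B} and {C}.
The partition is now stable with 4 blocks: {B} | {A,E} | {D} | {C}.
The equivalence class containing A is {A,E}, of size 2.

2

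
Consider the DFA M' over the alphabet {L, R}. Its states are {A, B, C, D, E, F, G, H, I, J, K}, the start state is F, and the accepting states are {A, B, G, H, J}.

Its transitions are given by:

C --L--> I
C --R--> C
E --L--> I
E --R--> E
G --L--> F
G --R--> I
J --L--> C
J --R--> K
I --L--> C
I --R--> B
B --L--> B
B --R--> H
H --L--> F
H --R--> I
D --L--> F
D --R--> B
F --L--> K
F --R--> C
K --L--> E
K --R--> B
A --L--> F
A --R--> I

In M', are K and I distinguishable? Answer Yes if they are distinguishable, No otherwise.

States {A,D,G,J} cannot be reached from the start state, so discard them.
P0 = {B,H} | {C,E,F,I,K}.
Split {B,H} by δ(·,L) → {B} and {H}.
Refine {C,E,F,I,K} on symbol R: members go to different blocks, giving {C,E,F} and {I,K}.
Stable partition: {B} | {C,E,F} | {H} | {I,K} — 4 equivalence classes.
K and I lie in the same block of the stable partition, so they are equivalent — no string distinguishes them.

No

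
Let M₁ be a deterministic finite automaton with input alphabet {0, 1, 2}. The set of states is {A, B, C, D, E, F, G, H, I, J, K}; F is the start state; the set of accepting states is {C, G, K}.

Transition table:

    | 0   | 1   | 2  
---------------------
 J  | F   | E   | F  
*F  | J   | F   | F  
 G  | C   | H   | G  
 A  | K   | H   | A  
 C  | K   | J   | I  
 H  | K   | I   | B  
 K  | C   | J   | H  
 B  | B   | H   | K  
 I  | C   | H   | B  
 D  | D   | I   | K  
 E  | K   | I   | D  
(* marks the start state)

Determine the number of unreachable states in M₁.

No path from F leads to A, G; the other 9 states are all reachable.

2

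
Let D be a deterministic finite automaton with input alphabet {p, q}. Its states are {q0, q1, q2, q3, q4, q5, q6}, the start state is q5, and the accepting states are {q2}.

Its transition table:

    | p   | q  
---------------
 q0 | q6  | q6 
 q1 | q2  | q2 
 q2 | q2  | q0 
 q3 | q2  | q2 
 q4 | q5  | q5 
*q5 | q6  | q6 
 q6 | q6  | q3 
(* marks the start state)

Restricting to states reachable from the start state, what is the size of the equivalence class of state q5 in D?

First remove the unreachable states {q1,q4}; 5 states remain.
Start with accepting vs non-accepting: {q2} | {q0,q3,q5,q6}.
Split {q0,q3,q5,q6} by δ(·,p) → {q0,q5,q6} and {q3}.
Split {q0,q5,q6} by δ(·,q) → {q0,q5} and {q6}.
The partition is now stable with 4 blocks: {q2} | {q0,q5} | {q3} | {q6}.
The equivalence class containing q5 is {q0,q5}, of size 2.

2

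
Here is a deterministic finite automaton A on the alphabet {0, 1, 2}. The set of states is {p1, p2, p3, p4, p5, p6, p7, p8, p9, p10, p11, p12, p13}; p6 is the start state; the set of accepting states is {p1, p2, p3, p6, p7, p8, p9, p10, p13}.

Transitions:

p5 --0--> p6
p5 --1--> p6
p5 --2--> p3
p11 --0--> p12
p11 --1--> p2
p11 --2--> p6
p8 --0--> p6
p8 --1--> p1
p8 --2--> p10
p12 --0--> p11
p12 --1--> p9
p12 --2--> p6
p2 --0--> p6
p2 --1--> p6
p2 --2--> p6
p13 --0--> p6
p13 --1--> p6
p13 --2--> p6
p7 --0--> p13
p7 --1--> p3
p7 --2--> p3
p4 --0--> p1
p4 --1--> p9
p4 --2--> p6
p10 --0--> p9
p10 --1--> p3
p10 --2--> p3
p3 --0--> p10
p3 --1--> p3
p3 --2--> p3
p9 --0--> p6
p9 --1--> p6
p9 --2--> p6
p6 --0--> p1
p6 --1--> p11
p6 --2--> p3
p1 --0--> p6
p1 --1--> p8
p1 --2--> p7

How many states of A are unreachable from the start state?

BFS from p6 reaches {p1, p2, p3, p6, p7, p8, p9, p10, p11, p12, p13}; the 2 state(s) p4, p5 are never visited.

2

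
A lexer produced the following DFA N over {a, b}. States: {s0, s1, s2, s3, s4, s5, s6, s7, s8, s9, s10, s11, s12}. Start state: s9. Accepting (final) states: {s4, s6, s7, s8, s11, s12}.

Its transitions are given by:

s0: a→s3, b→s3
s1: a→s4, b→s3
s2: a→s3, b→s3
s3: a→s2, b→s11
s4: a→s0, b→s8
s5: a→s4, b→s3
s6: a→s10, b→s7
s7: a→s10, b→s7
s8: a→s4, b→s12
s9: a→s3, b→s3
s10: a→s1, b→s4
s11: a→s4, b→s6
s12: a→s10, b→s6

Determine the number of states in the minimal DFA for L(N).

Reachable states from the start: {s0,s1,s2,s3,s4,s6,s7,s8,s9,s10,s11,s12}. Unreachable: {s5} — drop them.
Initial partition by acceptance: {s4,s6,s7,s8,s11,s12} | {s0,s1,s2,s3,s9,s10}.
Split {s4,s6,s7,s8,s11,s12} by δ(·,a) → {s4,s6,s7,s12} and {s8,s11}.
Refine {s4,s6,s7,s12} on symbol b: members go to different blocks, giving {s6,s7,s12} and {s4}.
On input a, block {s0,s1,s2,s3,s9,s10} splits into {s0,s2,s3,s9,s10} and {s1}.
On input a, block {s0,s2,s3,s9,s10} splits into {s0,s2,s3,s9} and {s10}.
Split {s0,s2,s3,s9} by δ(·,b) → {s0,s2,s9} and {s3}.
Stable partition: {s6,s7,s12} | {s0,s2,s9} | {s8,s11} | {s4} | {s1} | {s10} | {s3} — 7 equivalence classes.

7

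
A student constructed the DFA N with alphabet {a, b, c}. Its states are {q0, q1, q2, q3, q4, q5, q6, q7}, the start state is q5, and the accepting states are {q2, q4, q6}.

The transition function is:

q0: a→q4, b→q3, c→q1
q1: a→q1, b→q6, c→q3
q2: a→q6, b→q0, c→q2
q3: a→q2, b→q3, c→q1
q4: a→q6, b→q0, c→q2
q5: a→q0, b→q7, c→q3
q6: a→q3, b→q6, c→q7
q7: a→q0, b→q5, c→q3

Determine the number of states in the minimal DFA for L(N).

Every state is reachable, so we keep all 8.
Initial partition by acceptance: {q2,q4,q6} | {q0,q1,q3,q5,q7}.
Split {q2,q4,q6} by δ(·,a) → {q2,q4} and {q6}.
On input a, block {q0,q1,q3,q5,q7} splits into {q1,q5,q7} and {q0,q3}.
Refine {q1,q5,q7} on symbol a: members go to different blocks, giving {q5,q7} and {q1}.
Stable partition: {q2,q4} | {q5,q7} | {q6} | {q0,q3} | {q1} — 5 equivalence classes.

5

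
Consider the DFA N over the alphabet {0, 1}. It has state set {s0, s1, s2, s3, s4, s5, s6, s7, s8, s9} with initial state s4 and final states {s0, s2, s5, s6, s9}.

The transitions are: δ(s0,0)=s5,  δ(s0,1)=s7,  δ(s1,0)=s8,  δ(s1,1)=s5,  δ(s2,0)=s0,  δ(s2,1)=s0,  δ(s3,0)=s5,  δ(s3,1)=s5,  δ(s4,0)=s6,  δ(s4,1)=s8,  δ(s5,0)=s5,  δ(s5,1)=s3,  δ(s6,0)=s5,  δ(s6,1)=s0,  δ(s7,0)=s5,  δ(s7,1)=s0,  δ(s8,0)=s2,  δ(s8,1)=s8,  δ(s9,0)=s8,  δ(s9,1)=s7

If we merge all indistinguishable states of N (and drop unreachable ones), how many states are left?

4

Reachable states from the start: {s0,s2,s3,s4,s5,s6,s7,s8}. Unreachable: {s1,s9} — drop them.
Start with accepting vs non-accepting: {s0,s2,s5,s6} | {s3,s4,s7,s8}.
Refine {s0,s2,s5,s6} on symbol 1: members go to different blocks, giving {s0,s5} and {s2,s6}.
On input 0, block {s3,s4,s7,s8} splits into {s3,s7} and {s4,s8}.
The partition is now stable with 4 blocks: {s0,s5} | {s3,s7} | {s2,s6} | {s4,s8}.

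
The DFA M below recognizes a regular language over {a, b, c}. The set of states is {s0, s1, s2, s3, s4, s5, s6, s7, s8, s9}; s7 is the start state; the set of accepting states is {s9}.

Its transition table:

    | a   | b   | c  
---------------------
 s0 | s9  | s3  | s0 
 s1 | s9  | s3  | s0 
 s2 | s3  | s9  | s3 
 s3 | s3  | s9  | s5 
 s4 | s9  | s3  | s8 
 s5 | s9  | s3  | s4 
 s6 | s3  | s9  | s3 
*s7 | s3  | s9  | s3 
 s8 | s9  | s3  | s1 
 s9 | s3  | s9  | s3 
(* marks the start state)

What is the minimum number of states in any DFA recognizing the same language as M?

First remove the unreachable states {s2,s6}; 8 states remain.
Initial partition by acceptance: {s9} | {s0,s1,s3,s4,s5,s7,s8}.
Refine {s0,s1,s3,s4,s5,s7,s8} on symbol a: members go to different blocks, giving {s0,s1,s4,s5,s8} and {s3,s7}.
Refine {s3,s7} on symbol c: members go to different blocks, giving {s3} and {s7}.
No further refinement is possible. Final partition (4 blocks): {s9} | {s0,s1,s4,s5,s8} | {s3} | {s7}.

4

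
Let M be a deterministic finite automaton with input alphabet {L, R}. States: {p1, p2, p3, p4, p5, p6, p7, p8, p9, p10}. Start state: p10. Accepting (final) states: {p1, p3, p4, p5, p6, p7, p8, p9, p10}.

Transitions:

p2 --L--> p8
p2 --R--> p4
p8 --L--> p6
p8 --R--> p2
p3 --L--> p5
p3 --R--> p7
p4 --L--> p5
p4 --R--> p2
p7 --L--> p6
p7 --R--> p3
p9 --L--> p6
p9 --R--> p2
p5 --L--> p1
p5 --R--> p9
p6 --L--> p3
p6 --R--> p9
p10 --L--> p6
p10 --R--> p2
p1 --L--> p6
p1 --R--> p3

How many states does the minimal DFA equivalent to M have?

All states are reachable from the start state.
Start with accepting vs non-accepting: {p1,p3,p4,p5,p6,p7,p8,p9,p10} | {p2}.
Refine {p1,p3,p4,p5,p6,p7,p8,p9,p10} on symbol R: members go to different blocks, giving {p1,p3,p5,p6,p7} and {p4,p8,p9,p10}.
Refine {p1,p3,p5,p6,p7} on symbol R: members go to different blocks, giving {p1,p3,p7} and {p5,p6}.
The partition is now stable with 4 blocks: {p1,p3,p7} | {p2} | {p4,p8,p9,p10} | {p5,p6}.

4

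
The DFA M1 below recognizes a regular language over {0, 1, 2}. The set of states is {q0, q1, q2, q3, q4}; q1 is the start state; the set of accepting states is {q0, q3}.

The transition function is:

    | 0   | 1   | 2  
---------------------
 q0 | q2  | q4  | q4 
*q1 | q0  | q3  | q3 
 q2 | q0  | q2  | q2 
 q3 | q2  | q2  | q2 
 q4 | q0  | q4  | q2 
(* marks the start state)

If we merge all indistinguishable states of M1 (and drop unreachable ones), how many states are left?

3

All states are reachable from the start state.
Initial partition by acceptance: {q0,q3} | {q1,q2,q4}.
Split {q1,q2,q4} by δ(·,1) → {q2,q4} and {q1}.
Stable partition: {q0,q3} | {q2,q4} | {q1} — 3 equivalence classes.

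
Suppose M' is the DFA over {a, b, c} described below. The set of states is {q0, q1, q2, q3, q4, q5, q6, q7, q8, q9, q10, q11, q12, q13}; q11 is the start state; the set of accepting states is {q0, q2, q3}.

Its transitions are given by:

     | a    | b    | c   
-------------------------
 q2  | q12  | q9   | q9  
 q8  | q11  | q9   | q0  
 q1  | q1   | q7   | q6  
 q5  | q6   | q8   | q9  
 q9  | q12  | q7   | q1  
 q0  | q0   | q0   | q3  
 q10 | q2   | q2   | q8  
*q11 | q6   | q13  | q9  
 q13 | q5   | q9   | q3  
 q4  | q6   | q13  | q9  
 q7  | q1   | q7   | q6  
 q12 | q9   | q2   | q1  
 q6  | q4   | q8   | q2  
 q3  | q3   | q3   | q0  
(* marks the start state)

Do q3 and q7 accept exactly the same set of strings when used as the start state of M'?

States {q10} cannot be reached from the start state, so discard them.
Start with accepting vs non-accepting: {q0,q2,q3} | {q1,q4,q5,q6,q7,q8,q9,q11,q12,q13}.
Refine {q0,q2,q3} on symbol a: members go to different blocks, giving {q0,q3} and {q2}.
On input b, block {q1,q4,q5,q6,q7,q8,q9,q11,q12,q13} splits into {q1,q4,q5,q6,q7,q8,q9,q11,q13} and {q12}.
Split {q1,q4,q5,q6,q7,q8,q9,q11,q13} by δ(·,a) → {q1,q4,q5,q6,q7,q8,q11,q13} and {q9}.
On input b, block {q1,q4,q5,q6,q7,q8,q11,q13} splits into {q1,q4,q5,q6,q7,q11} and {q8,q13}.
On input b, block {q1,q4,q5,q6,q7,q11} splits into {q4,q5,q6,q11} and {q1,q7}.
On input c, block {q4,q5,q6,q11} splits into {q4,q5,q11} and {q6}.
Stable partition: {q0,q3} | {q4,q5,q11} | {q2} | {q12} | {q9} | {q8,q13} | {q1,q7} | {q6} — 8 equivalence classes.
q3 and q7 end up in different blocks, so they are distinguishable. For instance, the string 'ε' is accepted from only q3.

No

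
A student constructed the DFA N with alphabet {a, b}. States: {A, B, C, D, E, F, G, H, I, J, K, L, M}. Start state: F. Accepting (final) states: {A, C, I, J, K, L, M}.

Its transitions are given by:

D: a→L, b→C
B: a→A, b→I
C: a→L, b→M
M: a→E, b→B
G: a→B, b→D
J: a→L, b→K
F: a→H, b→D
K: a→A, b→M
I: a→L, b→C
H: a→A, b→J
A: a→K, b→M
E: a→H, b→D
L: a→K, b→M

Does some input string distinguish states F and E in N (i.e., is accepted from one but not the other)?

No

Reachable states from the start: {A,B,C,D,E,F,H,I,J,K,L,M}. Unreachable: {G} — drop them.
Initial partition by acceptance: {A,C,I,J,K,L,M} | {B,D,E,F,H}.
Refine {A,C,I,J,K,L,M} on symbol a: members go to different blocks, giving {A,C,I,J,K,L} and {M}.
Refine {A,C,I,J,K,L} on symbol b: members go to different blocks, giving {A,C,K,L} and {I,J}.
Refine {B,D,E,F,H} on symbol a: members go to different blocks, giving {B,D,H} and {E,F}.
Refine {B,D,H} on symbol b: members go to different blocks, giving {B,H} and {D}.
Stable partition: {A,C,K,L} | {B,H} | {M} | {I,J} | {E,F} | {D} — 6 equivalence classes.
F and E lie in the same block of the stable partition, so they are equivalent — no string distinguishes them.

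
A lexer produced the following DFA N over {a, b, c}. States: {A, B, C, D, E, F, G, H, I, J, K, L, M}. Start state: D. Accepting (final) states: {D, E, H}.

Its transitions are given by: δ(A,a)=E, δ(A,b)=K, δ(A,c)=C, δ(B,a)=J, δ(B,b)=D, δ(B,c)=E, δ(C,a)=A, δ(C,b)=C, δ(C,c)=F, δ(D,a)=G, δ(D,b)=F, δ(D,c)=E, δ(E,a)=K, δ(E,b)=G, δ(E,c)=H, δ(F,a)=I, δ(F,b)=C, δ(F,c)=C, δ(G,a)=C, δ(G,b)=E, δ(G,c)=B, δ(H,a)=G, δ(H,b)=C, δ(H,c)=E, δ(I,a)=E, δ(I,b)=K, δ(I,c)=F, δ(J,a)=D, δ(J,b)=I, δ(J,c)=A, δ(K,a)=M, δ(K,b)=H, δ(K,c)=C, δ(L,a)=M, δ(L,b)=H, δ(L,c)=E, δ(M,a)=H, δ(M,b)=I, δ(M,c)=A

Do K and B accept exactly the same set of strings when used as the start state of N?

No

Reachable states from the start: {A,B,C,D,E,F,G,H,I,J,K,M}. Unreachable: {L} — drop them.
Initial partition by acceptance: {D,E,H} | {A,B,C,F,G,I,J,K,M}.
Refine {A,B,C,F,G,I,J,K,M} on symbol a: members go to different blocks, giving {B,C,F,G,K} and {A,I,J,M}.
On input a, block {B,C,F,G,K} splits into {B,C,F,K} and {G}.
On input a, block {D,E,H} splits into {D,H} and {E}.
Split {B,C,F,K} by δ(·,b) → {B,K} and {C,F}.
Refine {B,K} on symbol c: members go to different blocks, giving {B} and {K}.
Refine {A,I,J,M} on symbol a: members go to different blocks, giving {A,I} and {J,M}.
The partition is now stable with 8 blocks: {D,H} | {B} | {A,I} | {G} | {E} | {C,F} | {K} | {J,M}.
K and B end up in different blocks, so they are distinguishable. For instance, the string 'c' is accepted from only B.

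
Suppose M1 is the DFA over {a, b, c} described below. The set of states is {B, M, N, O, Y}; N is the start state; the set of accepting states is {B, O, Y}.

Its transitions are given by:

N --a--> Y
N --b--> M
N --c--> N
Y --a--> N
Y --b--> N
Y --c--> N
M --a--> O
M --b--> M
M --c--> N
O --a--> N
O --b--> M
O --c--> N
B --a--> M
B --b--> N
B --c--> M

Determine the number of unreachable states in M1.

No path from N leads to B; the other 4 states are all reachable.

1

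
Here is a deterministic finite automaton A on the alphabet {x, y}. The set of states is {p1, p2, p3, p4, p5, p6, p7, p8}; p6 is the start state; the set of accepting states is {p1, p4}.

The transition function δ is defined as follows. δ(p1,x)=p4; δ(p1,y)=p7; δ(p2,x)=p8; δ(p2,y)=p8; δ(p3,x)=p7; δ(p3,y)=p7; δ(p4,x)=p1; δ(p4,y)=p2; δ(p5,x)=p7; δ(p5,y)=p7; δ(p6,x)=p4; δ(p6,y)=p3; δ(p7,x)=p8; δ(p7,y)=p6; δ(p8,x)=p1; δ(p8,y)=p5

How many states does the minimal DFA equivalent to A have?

Every state is reachable, so we keep all 8.
Start with accepting vs non-accepting: {p1,p4} | {p2,p3,p5,p6,p7,p8}.
Split {p2,p3,p5,p6,p7,p8} by δ(·,x) → {p2,p3,p5,p7} and {p6,p8}.
Refine {p2,p3,p5,p7} on symbol x: members go to different blocks, giving {p2,p7} and {p3,p5}.
The partition is now stable with 4 blocks: {p1,p4} | {p2,p7} | {p6,p8} | {p3,p5}.

4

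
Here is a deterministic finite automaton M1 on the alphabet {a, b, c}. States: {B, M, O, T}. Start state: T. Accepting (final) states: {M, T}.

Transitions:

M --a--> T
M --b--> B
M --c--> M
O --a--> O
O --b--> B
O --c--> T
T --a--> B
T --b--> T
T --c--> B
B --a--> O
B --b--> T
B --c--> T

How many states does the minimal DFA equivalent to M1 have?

3

States {M} cannot be reached from the start state, so discard them.
P0 = {T} | {B,O}.
Split {B,O} by δ(·,b) → {B} and {O}.
No further refinement is possible. Final partition (3 blocks): {T} | {B} | {O}.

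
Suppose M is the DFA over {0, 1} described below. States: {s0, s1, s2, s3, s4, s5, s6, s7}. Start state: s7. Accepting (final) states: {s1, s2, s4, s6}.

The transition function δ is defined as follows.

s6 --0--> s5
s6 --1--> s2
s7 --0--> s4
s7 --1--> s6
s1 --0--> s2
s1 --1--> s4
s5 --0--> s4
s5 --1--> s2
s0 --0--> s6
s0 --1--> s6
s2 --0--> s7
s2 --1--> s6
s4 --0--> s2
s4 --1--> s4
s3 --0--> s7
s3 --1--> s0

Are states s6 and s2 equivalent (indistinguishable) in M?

Yes

States {s0,s1,s3} cannot be reached from the start state, so discard them.
Initial partition by acceptance: {s2,s4,s6} | {s5,s7}.
On input 0, block {s2,s4,s6} splits into {s2,s6} and {s4}.
Stable partition: {s2,s6} | {s5,s7} | {s4} — 3 equivalence classes.
s6 and s2 lie in the same block of the stable partition, so they are equivalent — no string distinguishes them.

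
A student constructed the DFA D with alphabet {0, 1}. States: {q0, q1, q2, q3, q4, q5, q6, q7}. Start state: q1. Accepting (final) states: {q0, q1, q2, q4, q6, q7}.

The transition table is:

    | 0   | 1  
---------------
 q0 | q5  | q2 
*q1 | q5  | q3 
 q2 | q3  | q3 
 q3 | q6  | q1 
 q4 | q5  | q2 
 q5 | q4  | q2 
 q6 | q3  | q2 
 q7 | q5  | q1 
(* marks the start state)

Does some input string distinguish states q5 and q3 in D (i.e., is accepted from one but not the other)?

No

Reachable states from the start: {q1,q2,q3,q4,q5,q6}. Unreachable: {q0,q7} — drop them.
P0 = {q1,q2,q4,q6} | {q3,q5}.
On input 1, block {q1,q2,q4,q6} splits into {q1,q2} and {q4,q6}.
Stable partition: {q1,q2} | {q3,q5} | {q4,q6} — 3 equivalence classes.
q5 and q3 lie in the same block of the stable partition, so they are equivalent — no string distinguishes them.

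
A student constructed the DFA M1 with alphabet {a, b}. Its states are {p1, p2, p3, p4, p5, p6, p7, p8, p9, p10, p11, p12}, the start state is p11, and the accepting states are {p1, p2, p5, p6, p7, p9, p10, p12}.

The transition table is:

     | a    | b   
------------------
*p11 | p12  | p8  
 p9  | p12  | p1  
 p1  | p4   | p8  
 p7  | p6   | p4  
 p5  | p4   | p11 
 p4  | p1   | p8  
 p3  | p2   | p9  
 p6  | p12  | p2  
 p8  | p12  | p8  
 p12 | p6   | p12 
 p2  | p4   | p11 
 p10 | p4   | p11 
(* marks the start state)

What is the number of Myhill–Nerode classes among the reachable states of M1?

Reachable states from the start: {p1,p2,p4,p6,p8,p11,p12}. Unreachable: {p3,p5,p7,p9,p10} — drop them.
Initial partition by acceptance: {p1,p2,p6,p12} | {p4,p8,p11}.
On input a, block {p1,p2,p6,p12} splits into {p1,p2} and {p6,p12}.
Refine {p4,p8,p11} on symbol a: members go to different blocks, giving {p8,p11} and {p4}.
Refine {p6,p12} on symbol b: members go to different blocks, giving {p6} and {p12}.
The partition is now stable with 5 blocks: {p1,p2} | {p8,p11} | {p6} | {p4} | {p12}.

5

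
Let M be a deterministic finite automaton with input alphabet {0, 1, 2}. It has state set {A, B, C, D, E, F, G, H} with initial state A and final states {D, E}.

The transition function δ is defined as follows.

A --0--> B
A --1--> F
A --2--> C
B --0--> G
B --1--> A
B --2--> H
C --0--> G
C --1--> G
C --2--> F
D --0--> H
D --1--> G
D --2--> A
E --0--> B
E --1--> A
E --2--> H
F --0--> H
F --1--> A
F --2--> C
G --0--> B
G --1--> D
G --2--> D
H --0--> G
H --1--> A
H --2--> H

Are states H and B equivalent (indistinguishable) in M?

Reachable states from the start: {A,B,C,D,F,G,H}. Unreachable: {E} — drop them.
Initial partition by acceptance: {D} | {A,B,C,F,G,H}.
Split {A,B,C,F,G,H} by δ(·,1) → {A,B,C,F,H} and {G}.
Refine {A,B,C,F,H} on symbol 0: members go to different blocks, giving {B,C,H} and {A,F}.
On input 1, block {B,C,H} splits into {B,H} and {C}.
Stable partition: {D} | {B,H} | {G} | {A,F} | {C} — 5 equivalence classes.
H and B lie in the same block of the stable partition, so they are equivalent — no string distinguishes them.

Yes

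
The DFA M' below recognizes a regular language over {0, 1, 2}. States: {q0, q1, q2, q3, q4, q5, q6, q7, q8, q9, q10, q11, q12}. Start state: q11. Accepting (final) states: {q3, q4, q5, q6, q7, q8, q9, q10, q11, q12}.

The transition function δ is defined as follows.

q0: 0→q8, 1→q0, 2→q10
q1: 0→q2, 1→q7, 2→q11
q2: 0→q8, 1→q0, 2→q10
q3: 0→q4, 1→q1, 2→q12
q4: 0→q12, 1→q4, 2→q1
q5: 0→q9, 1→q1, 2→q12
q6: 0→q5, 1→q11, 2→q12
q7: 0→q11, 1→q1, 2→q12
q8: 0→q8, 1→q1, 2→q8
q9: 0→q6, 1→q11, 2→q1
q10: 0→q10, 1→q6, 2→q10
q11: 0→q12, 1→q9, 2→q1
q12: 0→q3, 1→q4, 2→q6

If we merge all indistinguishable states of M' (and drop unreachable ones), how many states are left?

7

Initial partition by acceptance: {q3,q4,q5,q6,q7,q8,q9,q10,q11,q12} | {q0,q1,q2}.
Refine {q3,q4,q5,q6,q7,q8,q9,q10,q11,q12} on symbol 1: members go to different blocks, giving {q4,q6,q9,q10,q11,q12} and {q3,q5,q7,q8}.
On input 0, block {q4,q6,q9,q10,q11,q12} splits into {q4,q9,q10,q11} and {q6,q12}.
On input 0, block {q4,q9,q10,q11} splits into {q4,q9,q11} and {q10}.
On input 0, block {q0,q1,q2} splits into {q0,q2} and {q1}.
Refine {q3,q5,q7,q8} on symbol 0: members go to different blocks, giving {q3,q5,q7} and {q8}.
The partition is now stable with 7 blocks: {q4,q9,q11} | {q0,q2} | {q3,q5,q7} | {q6,q12} | {q10} | {q1} | {q8}.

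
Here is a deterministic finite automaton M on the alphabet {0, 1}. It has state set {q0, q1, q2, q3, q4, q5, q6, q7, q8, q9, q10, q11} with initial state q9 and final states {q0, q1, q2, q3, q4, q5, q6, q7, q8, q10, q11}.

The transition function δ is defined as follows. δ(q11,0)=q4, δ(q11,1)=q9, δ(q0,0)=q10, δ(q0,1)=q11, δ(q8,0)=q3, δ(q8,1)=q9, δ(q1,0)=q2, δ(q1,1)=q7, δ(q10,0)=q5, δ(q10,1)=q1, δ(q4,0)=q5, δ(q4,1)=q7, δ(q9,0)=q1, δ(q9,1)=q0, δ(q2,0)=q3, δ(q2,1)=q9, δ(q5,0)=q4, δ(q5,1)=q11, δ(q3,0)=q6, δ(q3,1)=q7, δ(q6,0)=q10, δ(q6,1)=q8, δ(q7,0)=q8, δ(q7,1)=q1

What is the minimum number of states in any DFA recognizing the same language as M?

5

All states are reachable from the start state.
Initial partition by acceptance: {q0,q1,q2,q3,q4,q5,q6,q7,q8,q10,q11} | {q9}.
Split {q0,q1,q2,q3,q4,q5,q6,q7,q8,q10,q11} by δ(·,1) → {q0,q1,q3,q4,q5,q6,q7,q10} and {q2,q8,q11}.
On input 0, block {q0,q1,q3,q4,q5,q6,q7,q10} splits into {q0,q3,q4,q5,q6,q10} and {q1,q7}.
Refine {q0,q3,q4,q5,q6,q10} on symbol 1: members go to different blocks, giving {q0,q5,q6} and {q3,q4,q10}.
The partition is now stable with 5 blocks: {q0,q5,q6} | {q9} | {q2,q8,q11} | {q1,q7} | {q3,q4,q10}.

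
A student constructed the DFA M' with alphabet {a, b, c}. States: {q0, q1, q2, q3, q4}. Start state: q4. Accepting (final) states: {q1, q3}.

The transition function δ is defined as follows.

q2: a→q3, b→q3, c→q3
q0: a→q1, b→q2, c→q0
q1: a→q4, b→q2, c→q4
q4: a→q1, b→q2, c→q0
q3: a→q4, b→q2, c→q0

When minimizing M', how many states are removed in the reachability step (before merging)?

Every one of the 5 states is reachable from q4.

0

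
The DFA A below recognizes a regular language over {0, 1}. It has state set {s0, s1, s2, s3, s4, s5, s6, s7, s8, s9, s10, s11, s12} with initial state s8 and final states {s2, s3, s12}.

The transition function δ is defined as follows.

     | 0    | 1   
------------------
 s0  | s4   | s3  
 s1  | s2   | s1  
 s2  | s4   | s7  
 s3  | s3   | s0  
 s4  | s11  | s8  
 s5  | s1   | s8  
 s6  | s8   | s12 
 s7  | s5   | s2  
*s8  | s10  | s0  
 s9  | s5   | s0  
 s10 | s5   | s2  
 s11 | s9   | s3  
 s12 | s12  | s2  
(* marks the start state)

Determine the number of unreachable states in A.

2

BFS from s8 reaches {s0, s1, s2, s3, s4, s5, s7, s8, s9, s10, s11}; the 2 state(s) s6, s12 are never visited.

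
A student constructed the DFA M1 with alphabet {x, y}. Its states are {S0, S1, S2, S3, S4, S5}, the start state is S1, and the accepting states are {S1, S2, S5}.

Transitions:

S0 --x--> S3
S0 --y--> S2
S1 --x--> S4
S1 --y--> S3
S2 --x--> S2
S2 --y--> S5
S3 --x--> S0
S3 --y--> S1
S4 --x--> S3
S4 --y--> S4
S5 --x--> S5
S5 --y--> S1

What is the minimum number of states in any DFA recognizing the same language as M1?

6

All states are reachable from the start state.
Initial partition by acceptance: {S1,S2,S5} | {S0,S3,S4}.
On input x, block {S1,S2,S5} splits into {S2,S5} and {S1}.
On input y, block {S2,S5} splits into {S2} and {S5}.
Refine {S0,S3,S4} on symbol y: members go to different blocks, giving {S0} and {S3} and {S4}.
No further refinement is possible. Final partition (6 blocks): {S2} | {S0} | {S1} | {S5} | {S3} | {S4}.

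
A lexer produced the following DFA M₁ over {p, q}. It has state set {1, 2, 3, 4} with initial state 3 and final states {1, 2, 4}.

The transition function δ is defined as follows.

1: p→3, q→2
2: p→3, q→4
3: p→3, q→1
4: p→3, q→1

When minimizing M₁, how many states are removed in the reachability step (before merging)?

Every one of the 4 states is reachable from 3.

0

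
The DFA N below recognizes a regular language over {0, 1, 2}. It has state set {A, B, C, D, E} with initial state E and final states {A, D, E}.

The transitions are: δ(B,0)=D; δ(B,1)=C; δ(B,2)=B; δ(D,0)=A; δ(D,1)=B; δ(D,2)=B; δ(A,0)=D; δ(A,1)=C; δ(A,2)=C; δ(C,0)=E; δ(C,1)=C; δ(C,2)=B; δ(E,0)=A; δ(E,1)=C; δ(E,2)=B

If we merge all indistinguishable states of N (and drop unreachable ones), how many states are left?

All states are reachable from the start state.
Initial partition by acceptance: {A,D,E} | {B,C}.
The partition is now stable with 2 blocks: {A,D,E} | {B,C}.

2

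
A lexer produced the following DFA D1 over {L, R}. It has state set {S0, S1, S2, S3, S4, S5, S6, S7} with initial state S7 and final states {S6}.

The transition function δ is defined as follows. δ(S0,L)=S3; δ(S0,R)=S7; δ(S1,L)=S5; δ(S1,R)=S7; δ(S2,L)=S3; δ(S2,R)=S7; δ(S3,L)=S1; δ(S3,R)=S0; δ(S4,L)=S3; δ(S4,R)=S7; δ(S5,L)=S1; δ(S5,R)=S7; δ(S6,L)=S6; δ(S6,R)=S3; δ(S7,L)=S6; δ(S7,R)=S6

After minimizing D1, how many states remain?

First remove the unreachable states {S2,S4}; 6 states remain.
Initial partition by acceptance: {S6} | {S0,S1,S3,S5,S7}.
Refine {S0,S1,S3,S5,S7} on symbol L: members go to different blocks, giving {S0,S1,S3,S5} and {S7}.
Split {S0,S1,S3,S5} by δ(·,R) → {S0,S1,S5} and {S3}.
Split {S0,S1,S5} by δ(·,L) → {S1,S5} and {S0}.
The partition is now stable with 5 blocks: {S6} | {S1,S5} | {S7} | {S3} | {S0}.

5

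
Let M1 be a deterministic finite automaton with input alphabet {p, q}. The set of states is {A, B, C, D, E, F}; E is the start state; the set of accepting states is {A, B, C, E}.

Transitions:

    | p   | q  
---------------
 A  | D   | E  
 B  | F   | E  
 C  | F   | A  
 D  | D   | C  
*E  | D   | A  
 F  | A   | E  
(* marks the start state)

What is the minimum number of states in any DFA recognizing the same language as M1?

4

States {B} cannot be reached from the start state, so discard them.
Start with accepting vs non-accepting: {A,C,E} | {D,F}.
Refine {D,F} on symbol p: members go to different blocks, giving {D} and {F}.
On input p, block {A,C,E} splits into {A,E} and {C}.
No further refinement is possible. Final partition (4 blocks): {A,E} | {D} | {F} | {C}.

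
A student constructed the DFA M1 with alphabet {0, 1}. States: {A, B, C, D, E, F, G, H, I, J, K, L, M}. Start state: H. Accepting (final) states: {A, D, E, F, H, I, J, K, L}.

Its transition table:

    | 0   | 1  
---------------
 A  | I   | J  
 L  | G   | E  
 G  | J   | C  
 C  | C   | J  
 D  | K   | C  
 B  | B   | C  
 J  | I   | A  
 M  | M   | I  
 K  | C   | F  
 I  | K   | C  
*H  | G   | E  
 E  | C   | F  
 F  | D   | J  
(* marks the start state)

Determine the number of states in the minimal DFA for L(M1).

6

States {B,L,M} cannot be reached from the start state, so discard them.
Initial partition by acceptance: {A,D,E,F,H,I,J,K} | {C,G}.
Split {A,D,E,F,H,I,J,K} by δ(·,0) → {A,D,F,I,J} and {E,H,K}.
Refine {A,D,F,I,J} on symbol 0: members go to different blocks, giving {A,F,J} and {D,I}.
Split {C,G} by δ(·,0) → {C} and {G}.
Refine {E,H,K} on symbol 0: members go to different blocks, giving {E,K} and {H}.
No further refinement is possible. Final partition (6 blocks): {A,F,J} | {C} | {E,K} | {D,I} | {G} | {H}.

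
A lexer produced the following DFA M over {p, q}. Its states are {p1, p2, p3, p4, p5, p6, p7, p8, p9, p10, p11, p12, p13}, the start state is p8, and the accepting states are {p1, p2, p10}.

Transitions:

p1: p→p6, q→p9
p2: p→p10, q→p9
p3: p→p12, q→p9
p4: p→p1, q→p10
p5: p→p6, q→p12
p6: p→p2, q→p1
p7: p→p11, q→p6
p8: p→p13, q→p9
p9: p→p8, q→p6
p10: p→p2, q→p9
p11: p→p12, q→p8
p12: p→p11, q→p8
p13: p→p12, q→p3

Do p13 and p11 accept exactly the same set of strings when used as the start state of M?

States {p4,p5,p7} cannot be reached from the start state, so discard them.
Initial partition by acceptance: {p1,p2,p10} | {p3,p6,p8,p9,p11,p12,p13}.
Refine {p1,p2,p10} on symbol p: members go to different blocks, giving {p2,p10} and {p1}.
Refine {p3,p6,p8,p9,p11,p12,p13} on symbol p: members go to different blocks, giving {p3,p8,p9,p11,p12,p13} and {p6}.
Refine {p3,p8,p9,p11,p12,p13} on symbol q: members go to different blocks, giving {p3,p8,p11,p12,p13} and {p9}.
On input q, block {p3,p8,p11,p12,p13} splits into {p11,p12,p13} and {p3,p8}.
The partition is now stable with 6 blocks: {p2,p10} | {p11,p12,p13} | {p1} | {p6} | {p9} | {p3,p8}.
p13 and p11 lie in the same block of the stable partition, so they are equivalent — no string distinguishes them.

Yes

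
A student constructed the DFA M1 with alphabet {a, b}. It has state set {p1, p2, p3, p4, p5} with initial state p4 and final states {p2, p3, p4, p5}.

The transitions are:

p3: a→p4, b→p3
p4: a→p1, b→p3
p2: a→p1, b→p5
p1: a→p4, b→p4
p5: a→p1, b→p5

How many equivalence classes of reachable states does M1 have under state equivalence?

3

States {p2,p5} cannot be reached from the start state, so discard them.
Initial partition by acceptance: {p3,p4} | {p1}.
Split {p3,p4} by δ(·,a) → {p3} and {p4}.
No further refinement is possible. Final partition (3 blocks): {p3} | {p1} | {p4}.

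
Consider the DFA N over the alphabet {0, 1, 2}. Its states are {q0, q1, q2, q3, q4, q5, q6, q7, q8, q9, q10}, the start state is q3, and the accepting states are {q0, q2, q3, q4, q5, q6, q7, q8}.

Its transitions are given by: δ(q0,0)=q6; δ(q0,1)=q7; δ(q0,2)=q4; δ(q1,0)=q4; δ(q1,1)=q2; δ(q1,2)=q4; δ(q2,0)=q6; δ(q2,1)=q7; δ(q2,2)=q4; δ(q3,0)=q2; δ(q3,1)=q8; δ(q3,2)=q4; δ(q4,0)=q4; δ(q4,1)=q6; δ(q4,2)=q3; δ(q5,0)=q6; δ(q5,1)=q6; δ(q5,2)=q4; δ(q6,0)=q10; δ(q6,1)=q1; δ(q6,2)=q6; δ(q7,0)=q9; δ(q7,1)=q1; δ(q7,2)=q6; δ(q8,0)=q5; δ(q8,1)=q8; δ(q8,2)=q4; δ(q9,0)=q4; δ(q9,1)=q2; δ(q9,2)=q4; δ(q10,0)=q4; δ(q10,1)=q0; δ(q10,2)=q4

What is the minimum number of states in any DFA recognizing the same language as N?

Every state is reachable, so we keep all 11.
Initial partition by acceptance: {q0,q2,q3,q4,q5,q6,q7,q8} | {q1,q9,q10}.
Refine {q0,q2,q3,q4,q5,q6,q7,q8} on symbol 0: members go to different blocks, giving {q0,q2,q3,q4,q5,q8} and {q6,q7}.
Refine {q0,q2,q3,q4,q5,q8} on symbol 0: members go to different blocks, giving {q0,q2,q5} and {q3,q4,q8}.
On input 0, block {q3,q4,q8} splits into {q3,q8} and {q4}.
No further refinement is possible. Final partition (5 blocks): {q0,q2,q5} | {q1,q9,q10} | {q6,q7} | {q3,q8} | {q4}.

5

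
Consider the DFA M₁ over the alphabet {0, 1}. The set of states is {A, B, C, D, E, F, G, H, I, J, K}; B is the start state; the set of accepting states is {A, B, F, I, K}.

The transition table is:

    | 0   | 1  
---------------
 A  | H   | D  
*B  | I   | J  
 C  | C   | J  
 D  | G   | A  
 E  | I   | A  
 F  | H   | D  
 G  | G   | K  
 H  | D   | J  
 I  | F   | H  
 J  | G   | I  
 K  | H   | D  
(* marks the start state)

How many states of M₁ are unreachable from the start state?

2

No path from B leads to C, E; the other 9 states are all reachable.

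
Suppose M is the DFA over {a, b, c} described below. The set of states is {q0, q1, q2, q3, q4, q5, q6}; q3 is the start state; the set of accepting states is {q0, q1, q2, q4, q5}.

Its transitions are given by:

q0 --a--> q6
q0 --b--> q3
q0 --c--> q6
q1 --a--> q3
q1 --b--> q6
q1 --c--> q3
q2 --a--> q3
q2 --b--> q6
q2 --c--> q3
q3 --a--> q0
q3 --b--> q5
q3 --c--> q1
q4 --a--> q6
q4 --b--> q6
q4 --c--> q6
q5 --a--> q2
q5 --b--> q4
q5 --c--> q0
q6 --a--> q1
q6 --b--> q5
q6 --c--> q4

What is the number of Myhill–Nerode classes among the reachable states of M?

Every state is reachable, so we keep all 7.
P0 = {q0,q1,q2,q4,q5} | {q3,q6}.
On input a, block {q0,q1,q2,q4,q5} splits into {q0,q1,q2,q4} and {q5}.
The partition is now stable with 3 blocks: {q0,q1,q2,q4} | {q3,q6} | {q5}.

3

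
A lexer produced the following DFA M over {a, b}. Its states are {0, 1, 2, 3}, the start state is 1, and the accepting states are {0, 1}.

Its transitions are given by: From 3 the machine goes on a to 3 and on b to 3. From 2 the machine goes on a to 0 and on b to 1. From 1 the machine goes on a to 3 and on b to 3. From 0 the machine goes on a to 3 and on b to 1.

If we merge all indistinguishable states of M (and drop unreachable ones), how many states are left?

2

Reachable states from the start: {1,3}. Unreachable: {0,2} — drop them.
P0 = {1} | {3}.
Stable partition: {1} | {3} — 2 equivalence classes.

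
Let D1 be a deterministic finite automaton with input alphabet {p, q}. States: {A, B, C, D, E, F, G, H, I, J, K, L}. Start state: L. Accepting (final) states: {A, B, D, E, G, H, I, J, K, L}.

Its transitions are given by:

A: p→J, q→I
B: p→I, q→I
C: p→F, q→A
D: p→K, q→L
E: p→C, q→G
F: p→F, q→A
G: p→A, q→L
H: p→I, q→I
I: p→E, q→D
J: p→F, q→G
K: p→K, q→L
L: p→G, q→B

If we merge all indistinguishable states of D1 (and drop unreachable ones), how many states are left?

8

States {H} cannot be reached from the start state, so discard them.
Start with accepting vs non-accepting: {A,B,D,E,G,I,J,K,L} | {C,F}.
Split {A,B,D,E,G,I,J,K,L} by δ(·,p) → {A,B,D,G,I,K,L} and {E,J}.
Split {A,B,D,G,I,K,L} by δ(·,p) → {B,D,G,K,L} and {A,I}.
Split {B,D,G,K,L} by δ(·,p) → {D,K,L} and {B,G}.
Split {D,K,L} by δ(·,p) → {D,K} and {L}.
On input q, block {A,I} splits into {A} and {I}.
On input p, block {B,G} splits into {B} and {G}.
No further refinement is possible. Final partition (8 blocks): {D,K} | {C,F} | {E,J} | {A} | {B} | {L} | {I} | {G}.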